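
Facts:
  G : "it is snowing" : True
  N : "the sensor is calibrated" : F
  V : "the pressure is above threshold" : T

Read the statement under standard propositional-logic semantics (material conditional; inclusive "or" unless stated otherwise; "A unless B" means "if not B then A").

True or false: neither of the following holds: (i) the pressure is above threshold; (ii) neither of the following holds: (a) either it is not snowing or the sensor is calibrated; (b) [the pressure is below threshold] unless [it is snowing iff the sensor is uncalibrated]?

This is V nor ((~G | N) nor (~V | (G <-> ~N))).

~G = ~T = F
~G | N = F | F = F
~V = ~T = F
~N = ~F = T
G <-> ~N = T <-> T = T
~V | (G <-> ~N) = F | T = T
(~G | N) nor (~V | (G <-> ~N)) = F nor T = F
V nor ((~G | N) nor (~V | (G <-> ~N))) = T nor F = F

The statement is false.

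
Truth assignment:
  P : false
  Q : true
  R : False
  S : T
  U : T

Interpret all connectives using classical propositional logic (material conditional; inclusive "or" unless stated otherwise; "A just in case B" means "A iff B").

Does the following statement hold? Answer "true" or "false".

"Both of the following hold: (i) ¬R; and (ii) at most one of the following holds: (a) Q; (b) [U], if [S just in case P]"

In symbols: ¬R ∧ (Q ↑ ((S ↔ P) → U))

¬R = ¬F = T
S ↔ P = T ↔ F = F
(S ↔ P) → U = F → T = T
Q ↑ ((S ↔ P) → U) = T ↑ T = F
¬R ∧ (Q ↑ ((S ↔ P) → U)) = T ∧ F = F

False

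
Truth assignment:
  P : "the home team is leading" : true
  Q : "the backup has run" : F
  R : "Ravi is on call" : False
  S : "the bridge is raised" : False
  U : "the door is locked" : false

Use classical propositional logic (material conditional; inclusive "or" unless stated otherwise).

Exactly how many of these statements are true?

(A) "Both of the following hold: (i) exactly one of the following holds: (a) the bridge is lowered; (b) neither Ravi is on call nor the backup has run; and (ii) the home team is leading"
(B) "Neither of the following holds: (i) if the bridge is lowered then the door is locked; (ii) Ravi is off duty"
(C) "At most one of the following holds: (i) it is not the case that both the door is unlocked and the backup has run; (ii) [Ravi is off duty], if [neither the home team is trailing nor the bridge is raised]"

0

(A): This is (not S xor (R nor Q)) and P.

not S = not False = True
R nor Q = False nor False = True
not S xor (R nor Q) = True xor True = False
(not S xor (R nor Q)) and P = False and True = False
So (A) is false.

(B): In symbols: (not S -> U) nor not R

not S = not False = True
not S -> U = True -> False = False
not R = not False = True
(not S -> U) nor not R = False nor True = False
Thus (B) is false.

(C): This is (not U nand Q) nand ((not P nor S) -> not R).

not U = not False = True
not U nand Q = True nand False = True
not P = not True = False
not P nor S = False nor False = True
not R = not False = True
(not P nor S) -> not R = True -> True = True
(not U nand Q) nand ((not P nor S) -> not R) = True nand True = False
So (C) is false.

True statements: 0 (none).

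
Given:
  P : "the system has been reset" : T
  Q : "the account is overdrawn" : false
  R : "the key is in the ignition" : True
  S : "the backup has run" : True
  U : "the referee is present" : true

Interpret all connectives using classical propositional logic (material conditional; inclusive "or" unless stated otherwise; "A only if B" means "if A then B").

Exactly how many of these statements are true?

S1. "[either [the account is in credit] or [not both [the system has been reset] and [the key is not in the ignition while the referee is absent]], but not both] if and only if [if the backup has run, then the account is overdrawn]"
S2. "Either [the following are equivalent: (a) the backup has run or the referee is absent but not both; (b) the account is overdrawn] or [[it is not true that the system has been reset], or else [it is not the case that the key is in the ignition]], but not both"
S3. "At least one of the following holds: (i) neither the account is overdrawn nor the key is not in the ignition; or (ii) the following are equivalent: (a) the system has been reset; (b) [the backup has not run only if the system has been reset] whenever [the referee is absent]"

S1: Formalization: (~Q xor (P nand (~R & ~U))) <-> (S -> Q)

~Q = ~F = T
~R = ~T = F
~U = ~T = F
~R & ~U = F & F = F
P nand (~R & ~U) = T nand F = T
~Q xor (P nand (~R & ~U)) = T xor T = F
S -> Q = T -> F = F
(~Q xor (P nand (~R & ~U))) <-> (S -> Q) = F <-> F = T
Hence S1 is true.

S2: This is ((S xor ~U) <-> Q) xor (~P | ~R).

~U = ~T = F
S xor ~U = T xor F = T
(S xor ~U) <-> Q = T <-> F = F
~P = ~T = F
~R = ~T = F
~P | ~R = F | F = F
((S xor ~U) <-> Q) xor (~P | ~R) = F xor F = F
Thus S2 is false.

S3: This is (Q nor ~R) | (P <-> (~U -> (~S -> P))).

~R = ~T = F
Q nor ~R = F nor F = T
~U = ~T = F
~S = ~T = F
~S -> P = F -> T = T
~U -> (~S -> P) = F -> T = T
P <-> (~U -> (~S -> P)) = T <-> T = T
(Q nor ~R) | (P <-> (~U -> (~S -> P))) = T | T = T
Thus S3 is true.

2 of the 3 statements are true (S1, S3).

2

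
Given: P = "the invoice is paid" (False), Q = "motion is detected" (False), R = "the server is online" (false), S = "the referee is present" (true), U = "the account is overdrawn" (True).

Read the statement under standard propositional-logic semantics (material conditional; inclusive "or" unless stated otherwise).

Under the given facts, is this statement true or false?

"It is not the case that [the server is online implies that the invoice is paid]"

Values: R=F, P=F.
Formalization: ~(R -> P)

R -> P = F -> F = T
~(R -> P) = ~T = F

False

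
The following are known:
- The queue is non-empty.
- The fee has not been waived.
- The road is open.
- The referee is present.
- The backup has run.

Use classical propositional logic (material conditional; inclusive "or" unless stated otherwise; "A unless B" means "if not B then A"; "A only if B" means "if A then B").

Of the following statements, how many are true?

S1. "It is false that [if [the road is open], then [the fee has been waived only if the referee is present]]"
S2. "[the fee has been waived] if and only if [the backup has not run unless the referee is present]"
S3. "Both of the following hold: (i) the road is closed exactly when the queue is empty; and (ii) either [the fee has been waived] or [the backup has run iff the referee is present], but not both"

Let M = "the road is closed" (False), S = "the fee has been waived" (False), R = "the referee is present" (True), Q = "the backup has run" (True), H = "the queue is empty" (False).

S1: Parsed as not (not M -> (S -> R))

not M = not False = True
S -> R = False -> True = True
not M -> (S -> R) = True -> True = True
not (not M -> (S -> R)) = not True = False
Thus S1 is false.

S2: In symbols: S iff (not Q or R)

not Q = not True = False
not Q or R = False or True = True
S iff (not Q or R) = False iff True = False
Hence S2 is false.

S3: Parsed as (M iff H) and (S xor (Q iff R))

M iff H = False iff False = True
Q iff R = True iff True = True
S xor (Q iff R) = False xor True = True
(M iff H) and (S xor (Q iff R)) = True and True = True
Hence S3 is true.

True statements: 1 (S3).

1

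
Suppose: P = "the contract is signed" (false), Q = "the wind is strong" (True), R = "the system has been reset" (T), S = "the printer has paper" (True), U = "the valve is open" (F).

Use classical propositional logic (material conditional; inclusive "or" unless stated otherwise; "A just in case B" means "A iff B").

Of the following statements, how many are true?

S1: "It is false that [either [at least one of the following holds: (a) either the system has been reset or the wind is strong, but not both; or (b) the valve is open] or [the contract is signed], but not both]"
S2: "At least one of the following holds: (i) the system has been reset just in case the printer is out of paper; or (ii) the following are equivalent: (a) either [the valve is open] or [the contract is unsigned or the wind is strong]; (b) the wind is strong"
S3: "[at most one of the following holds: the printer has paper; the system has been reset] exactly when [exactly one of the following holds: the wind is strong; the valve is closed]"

3

S1: In symbols: ¬(((R ⊕ Q) ∨ U) ⊕ P)

R ⊕ Q = T ⊕ T = F
(R ⊕ Q) ∨ U = F ∨ F = F
((R ⊕ Q) ∨ U) ⊕ P = F ⊕ F = F
¬(((R ⊕ Q) ∨ U) ⊕ P) = ¬F = T
Thus S1 is true.

S2: This is (R ↔ ¬S) ∨ ((U ∨ (¬P ∨ Q)) ↔ Q).

¬S = ¬T = F
R ↔ ¬S = T ↔ F = F
¬P = ¬F = T
¬P ∨ Q = T ∨ T = T
U ∨ (¬P ∨ Q) = F ∨ T = T
(U ∨ (¬P ∨ Q)) ↔ Q = T ↔ T = T
(R ↔ ¬S) ∨ ((U ∨ (¬P ∨ Q)) ↔ Q) = F ∨ T = T
Hence S2 is true.

S3: This is (S ↑ R) ↔ (Q ⊕ ¬U).

S ↑ R = T ↑ T = F
¬U = ¬F = T
Q ⊕ ¬U = T ⊕ T = F
(S ↑ R) ↔ (Q ⊕ ¬U) = F ↔ F = T
Thus S3 is true.

3 of the 3 statements are true.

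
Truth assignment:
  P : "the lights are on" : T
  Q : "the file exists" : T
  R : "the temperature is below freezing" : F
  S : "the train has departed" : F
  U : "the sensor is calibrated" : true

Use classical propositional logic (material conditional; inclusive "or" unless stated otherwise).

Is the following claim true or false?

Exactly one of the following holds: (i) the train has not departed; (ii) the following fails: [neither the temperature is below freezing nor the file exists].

false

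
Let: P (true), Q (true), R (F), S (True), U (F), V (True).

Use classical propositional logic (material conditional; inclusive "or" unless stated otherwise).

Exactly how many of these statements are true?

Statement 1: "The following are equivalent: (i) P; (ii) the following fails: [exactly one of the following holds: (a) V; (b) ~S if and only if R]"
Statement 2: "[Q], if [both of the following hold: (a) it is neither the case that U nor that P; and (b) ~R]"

Statement 1: This is P <-> ~(V xor (~S <-> R)).

~S = ~T = F
~S <-> R = F <-> F = T
V xor (~S <-> R) = T xor T = F
~(V xor (~S <-> R)) = ~F = T
P <-> ~(V xor (~S <-> R)) = T <-> T = T
Thus Statement 1 is true.

Statement 2: This is ((U nor P) & ~R) -> Q.

U nor P = F nor T = F
~R = ~F = T
(U nor P) & ~R = F & T = F
((U nor P) & ~R) -> Q = F -> T = T
Thus Statement 2 is true.

Count: 2.

2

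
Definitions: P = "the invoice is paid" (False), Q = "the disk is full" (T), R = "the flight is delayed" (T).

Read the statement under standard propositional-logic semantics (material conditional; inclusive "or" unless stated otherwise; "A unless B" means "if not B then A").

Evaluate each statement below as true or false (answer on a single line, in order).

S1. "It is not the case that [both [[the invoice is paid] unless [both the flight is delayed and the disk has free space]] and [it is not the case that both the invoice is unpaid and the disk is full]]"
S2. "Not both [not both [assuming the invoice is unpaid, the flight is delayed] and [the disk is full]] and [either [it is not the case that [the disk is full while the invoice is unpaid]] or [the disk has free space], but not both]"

S1: Parsed as ~((P | (R & ~Q)) & (~P nand Q))

~Q = ~T = F
R & ~Q = T & F = F
P | (R & ~Q) = F | F = F
~P = ~F = T
~P nand Q = T nand T = F
(P | (R & ~Q)) & (~P nand Q) = F & F = F
~((P | (R & ~Q)) & (~P nand Q)) = ~F = T
Thus S1 is true.

S2: Formalization: ((~P -> R) nand Q) nand (~(Q & ~P) xor ~Q)

~P = ~F = T
~P -> R = T -> T = T
(~P -> R) nand Q = T nand T = F
~P = ~F = T
Q & ~P = T & T = T
~(Q & ~P) = ~T = F
~Q = ~T = F
~(Q & ~P) xor ~Q = F xor F = F
((~P -> R) nand Q) nand (~(Q & ~P) xor ~Q) = F nand F = T
Hence S2 is true.

S1 T; S2 T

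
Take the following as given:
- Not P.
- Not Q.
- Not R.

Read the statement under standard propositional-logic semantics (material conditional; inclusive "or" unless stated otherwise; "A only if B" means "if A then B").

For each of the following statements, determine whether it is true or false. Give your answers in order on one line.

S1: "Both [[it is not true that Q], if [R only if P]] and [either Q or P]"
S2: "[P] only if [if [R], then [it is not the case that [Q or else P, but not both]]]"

S1 false; S2 true

S1: Formalization: ((R -> P) -> ~Q) & (Q | P)

R -> P = F -> F = T
~Q = ~F = T
(R -> P) -> ~Q = T -> T = T
Q | P = F | F = F
((R -> P) -> ~Q) & (Q | P) = T & F = F
So S1 is false.

S2: In symbols: P -> (R -> ~(Q xor P))

Q xor P = F xor F = F
~(Q xor P) = ~F = T
R -> ~(Q xor P) = F -> T = T
P -> (R -> ~(Q xor P)) = F -> T = T
Hence S2 is true.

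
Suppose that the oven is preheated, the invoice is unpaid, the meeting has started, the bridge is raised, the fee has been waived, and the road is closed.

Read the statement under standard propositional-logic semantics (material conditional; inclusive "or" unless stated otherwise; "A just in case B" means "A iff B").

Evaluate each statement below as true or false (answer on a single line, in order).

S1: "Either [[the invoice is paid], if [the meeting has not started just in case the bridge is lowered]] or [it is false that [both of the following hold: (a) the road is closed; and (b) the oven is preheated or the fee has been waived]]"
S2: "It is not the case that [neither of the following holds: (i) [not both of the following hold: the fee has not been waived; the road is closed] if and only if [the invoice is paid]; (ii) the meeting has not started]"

S1 False, S2 False

Let R = "the meeting has started" (True), S = "the bridge is raised" (True), Q = "the invoice is paid" (False), V = "the road is closed" (True), P = "the oven is preheated" (True), U = "the fee has been waived" (True).

S1: This is ((not R iff not S) -> Q) or not (V and (P or U)).

not R = not True = False
not S = not True = False
not R iff not S = False iff False = True
(not R iff not S) -> Q = True -> False = False
P or U = True or True = True
V and (P or U) = True and True = True
not (V and (P or U)) = not True = False
((not R iff not S) -> Q) or not (V and (P or U)) = False or False = False
So S1 is false.

S2: Parsed as not (((not U nand V) iff Q) nor not R)

not U = not True = False
not U nand V = False nand True = True
(not U nand V) iff Q = True iff False = False
not R = not True = False
((not U nand V) iff Q) nor not R = False nor False = True
not (((not U nand V) iff Q) nor not R) = not True = False
So S2 is false.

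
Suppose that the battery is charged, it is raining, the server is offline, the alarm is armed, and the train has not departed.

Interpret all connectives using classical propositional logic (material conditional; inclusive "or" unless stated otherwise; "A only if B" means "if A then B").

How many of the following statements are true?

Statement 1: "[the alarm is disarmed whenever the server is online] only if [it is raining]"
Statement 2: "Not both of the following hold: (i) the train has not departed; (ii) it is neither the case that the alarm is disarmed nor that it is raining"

2

Let R = "the server is online" (False), S = "the alarm is armed" (True), Q = "it is raining" (True), U = "the train has departed" (False).

Statement 1: Formalization: (R -> not S) -> Q

not S = not True = False
R -> not S = False -> False = True
(R -> not S) -> Q = True -> True = True
Hence Statement 1 is true.

Statement 2: In symbols: not U nand (not S nor Q)

not U = not False = True
not S = not True = False
not S nor Q = False nor True = False
not U nand (not S nor Q) = True nand False = True
Hence Statement 2 is true.

True statements: 2.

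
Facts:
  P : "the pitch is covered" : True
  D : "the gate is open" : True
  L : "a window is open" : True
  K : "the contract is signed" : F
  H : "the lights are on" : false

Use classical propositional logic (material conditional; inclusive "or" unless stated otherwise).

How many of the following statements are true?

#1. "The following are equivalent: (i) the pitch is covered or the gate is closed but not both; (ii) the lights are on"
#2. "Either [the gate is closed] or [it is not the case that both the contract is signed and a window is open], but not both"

1

#1: Parsed as (P xor not D) iff H

not D = not True = False
P xor not D = True xor False = True
(P xor not D) iff H = True iff False = False
Hence #1 is false.

#2: This is not D xor (K nand L).

not D = not True = False
K nand L = False nand True = True
not D xor (K nand L) = False xor True = True
Thus #2 is true.

True statements: 1.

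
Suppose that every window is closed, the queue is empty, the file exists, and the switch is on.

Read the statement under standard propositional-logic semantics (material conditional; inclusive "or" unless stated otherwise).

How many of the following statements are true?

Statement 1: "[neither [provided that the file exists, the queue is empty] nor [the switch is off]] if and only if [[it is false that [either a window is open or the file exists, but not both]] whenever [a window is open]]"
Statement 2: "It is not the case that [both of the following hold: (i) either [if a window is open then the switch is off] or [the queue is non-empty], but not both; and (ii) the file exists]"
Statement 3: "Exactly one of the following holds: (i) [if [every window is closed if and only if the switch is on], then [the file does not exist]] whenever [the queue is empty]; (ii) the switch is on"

1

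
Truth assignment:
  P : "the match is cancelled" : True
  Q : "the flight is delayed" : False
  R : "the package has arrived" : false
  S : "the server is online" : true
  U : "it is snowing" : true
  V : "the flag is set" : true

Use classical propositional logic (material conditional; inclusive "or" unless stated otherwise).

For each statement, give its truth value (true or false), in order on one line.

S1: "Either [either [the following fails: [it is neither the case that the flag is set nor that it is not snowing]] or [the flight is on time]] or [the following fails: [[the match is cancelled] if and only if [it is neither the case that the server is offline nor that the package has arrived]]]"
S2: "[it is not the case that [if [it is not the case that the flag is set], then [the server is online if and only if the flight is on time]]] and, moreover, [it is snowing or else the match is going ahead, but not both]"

S1 true / S2 false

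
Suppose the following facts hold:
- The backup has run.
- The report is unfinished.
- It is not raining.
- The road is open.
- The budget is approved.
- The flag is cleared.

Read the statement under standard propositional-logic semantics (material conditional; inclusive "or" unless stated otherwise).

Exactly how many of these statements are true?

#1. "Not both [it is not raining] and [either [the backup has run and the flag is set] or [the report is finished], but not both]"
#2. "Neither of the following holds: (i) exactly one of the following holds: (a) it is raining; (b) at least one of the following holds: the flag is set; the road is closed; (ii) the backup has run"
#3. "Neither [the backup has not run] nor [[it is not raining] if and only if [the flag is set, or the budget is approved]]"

Let R = "it is raining" (False), P = "the backup has run" (True), V = "the flag is set" (False), Q = "the report is finished" (False), S = "the road is closed" (False), U = "the budget is approved" (True).

#1: This is not R nand ((P and V) xor Q).

not R = not False = True
P and V = True and False = False
(P and V) xor Q = False xor False = False
not R nand ((P and V) xor Q) = True nand False = True
So #1 is true.

#2: In symbols: (R xor (V or S)) nor P

V or S = False or False = False
R xor (V or S) = False xor False = False
(R xor (V or S)) nor P = False nor True = False
Hence #2 is false.

#3: Parsed as not P nor (not R iff (V or U))

not P = not True = False
not R = not False = True
V or U = False or True = True
not R iff (V or U) = True iff True = True
not P nor (not R iff (V or U)) = False nor True = False
So #3 is false.

True statements: 1.

1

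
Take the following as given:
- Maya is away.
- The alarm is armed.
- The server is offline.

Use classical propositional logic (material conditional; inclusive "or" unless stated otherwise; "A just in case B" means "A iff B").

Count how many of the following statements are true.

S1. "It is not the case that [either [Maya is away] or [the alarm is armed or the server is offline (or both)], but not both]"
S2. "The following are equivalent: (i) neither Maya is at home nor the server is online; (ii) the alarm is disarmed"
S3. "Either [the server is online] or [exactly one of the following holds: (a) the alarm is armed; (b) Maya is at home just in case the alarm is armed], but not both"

2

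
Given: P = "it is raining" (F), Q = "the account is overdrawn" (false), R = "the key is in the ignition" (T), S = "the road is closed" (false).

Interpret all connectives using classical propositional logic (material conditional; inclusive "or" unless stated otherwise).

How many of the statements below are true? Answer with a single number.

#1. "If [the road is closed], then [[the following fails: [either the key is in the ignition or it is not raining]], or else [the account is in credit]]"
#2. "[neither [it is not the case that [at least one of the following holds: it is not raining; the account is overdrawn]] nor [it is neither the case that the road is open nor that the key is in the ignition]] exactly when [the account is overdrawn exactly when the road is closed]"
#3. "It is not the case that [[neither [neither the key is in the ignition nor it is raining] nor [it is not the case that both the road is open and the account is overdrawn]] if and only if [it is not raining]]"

#1: Formalization: S → (¬(R ∨ ¬P) ∨ ¬Q)

¬P = ¬F = T
R ∨ ¬P = T ∨ T = T
¬(R ∨ ¬P) = ¬T = F
¬Q = ¬F = T
¬(R ∨ ¬P) ∨ ¬Q = F ∨ T = T
S → (¬(R ∨ ¬P) ∨ ¬Q) = F → T = T
Thus #1 is true.

#2: Formalization: (¬(¬P ∨ Q) ↓ (¬S ↓ R)) ↔ (Q ↔ S)

¬P = ¬F = T
¬P ∨ Q = T ∨ F = T
¬(¬P ∨ Q) = ¬T = F
¬S = ¬F = T
¬S ↓ R = T ↓ T = F
¬(¬P ∨ Q) ↓ (¬S ↓ R) = F ↓ F = T
Q ↔ S = F ↔ F = T
(¬(¬P ∨ Q) ↓ (¬S ↓ R)) ↔ (Q ↔ S) = T ↔ T = T
So #2 is true.

#3: Formalization: ¬(((R ↓ P) ↓ (¬S ↑ Q)) ↔ ¬P)

R ↓ P = T ↓ F = F
¬S = ¬F = T
¬S ↑ Q = T ↑ F = T
(R ↓ P) ↓ (¬S ↑ Q) = F ↓ T = F
¬P = ¬F = T
((R ↓ P) ↓ (¬S ↑ Q)) ↔ ¬P = F ↔ T = F
¬(((R ↓ P) ↓ (¬S ↑ Q)) ↔ ¬P) = ¬F = T
Hence #3 is true.

True statements: 3 (#1, #2, #3).

3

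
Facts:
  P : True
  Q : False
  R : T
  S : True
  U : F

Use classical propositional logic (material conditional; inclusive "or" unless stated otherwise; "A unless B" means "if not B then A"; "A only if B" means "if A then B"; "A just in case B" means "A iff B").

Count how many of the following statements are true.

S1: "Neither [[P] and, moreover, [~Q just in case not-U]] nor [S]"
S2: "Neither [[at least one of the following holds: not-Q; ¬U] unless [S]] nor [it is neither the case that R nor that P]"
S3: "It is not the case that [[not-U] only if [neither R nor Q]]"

1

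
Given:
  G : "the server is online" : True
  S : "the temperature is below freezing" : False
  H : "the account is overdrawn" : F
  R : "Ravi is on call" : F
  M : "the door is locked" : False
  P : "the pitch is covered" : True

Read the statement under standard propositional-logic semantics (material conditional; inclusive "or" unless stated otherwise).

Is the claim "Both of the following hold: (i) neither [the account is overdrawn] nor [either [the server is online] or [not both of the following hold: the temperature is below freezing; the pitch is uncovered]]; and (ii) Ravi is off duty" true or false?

Values: H=F, G=T, S=F, P=T, R=F.
Parsed as (H ↓ (G ∨ (S ↑ ¬P))) ∧ ¬R

¬P = ¬T = F
S ↑ ¬P = F ↑ F = T
G ∨ (S ↑ ¬P) = T ∨ T = T
H ↓ (G ∨ (S ↑ ¬P)) = F ↓ T = F
¬R = ¬F = T
(H ↓ (G ∨ (S ↑ ¬P))) ∧ ¬R = F ∧ T = F

The statement is false.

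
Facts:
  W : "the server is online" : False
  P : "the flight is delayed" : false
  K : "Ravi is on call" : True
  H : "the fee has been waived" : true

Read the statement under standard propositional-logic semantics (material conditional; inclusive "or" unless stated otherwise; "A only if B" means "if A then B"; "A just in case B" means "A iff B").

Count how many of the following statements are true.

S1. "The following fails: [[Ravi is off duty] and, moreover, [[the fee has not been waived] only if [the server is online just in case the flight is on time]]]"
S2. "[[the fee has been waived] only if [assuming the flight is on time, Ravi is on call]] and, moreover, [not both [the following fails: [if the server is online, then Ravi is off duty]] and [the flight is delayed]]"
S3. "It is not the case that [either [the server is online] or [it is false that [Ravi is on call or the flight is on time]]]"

3

S1: Parsed as ¬(¬K ∧ (¬H → (W ↔ ¬P)))

¬K = ¬T = F
¬H = ¬T = F
¬P = ¬F = T
W ↔ ¬P = F ↔ T = F
¬H → (W ↔ ¬P) = F → F = T
¬K ∧ (¬H → (W ↔ ¬P)) = F ∧ T = F
¬(¬K ∧ (¬H → (W ↔ ¬P))) = ¬F = T
Thus S1 is true.

S2: Formalization: (H → (¬P → K)) ∧ (¬(W → ¬K) ↑ P)

¬P = ¬F = T
¬P → K = T → T = T
H → (¬P → K) = T → T = T
¬K = ¬T = F
W → ¬K = F → F = T
¬(W → ¬K) = ¬T = F
¬(W → ¬K) ↑ P = F ↑ F = T
(H → (¬P → K)) ∧ (¬(W → ¬K) ↑ P) = T ∧ T = T
So S2 is true.

S3: Formalization: ¬(W ∨ ¬(K ∨ ¬P))

¬P = ¬F = T
K ∨ ¬P = T ∨ T = T
¬(K ∨ ¬P) = ¬T = F
W ∨ ¬(K ∨ ¬P) = F ∨ F = F
¬(W ∨ ¬(K ∨ ¬P)) = ¬F = T
Hence S3 is true.

Count: 3.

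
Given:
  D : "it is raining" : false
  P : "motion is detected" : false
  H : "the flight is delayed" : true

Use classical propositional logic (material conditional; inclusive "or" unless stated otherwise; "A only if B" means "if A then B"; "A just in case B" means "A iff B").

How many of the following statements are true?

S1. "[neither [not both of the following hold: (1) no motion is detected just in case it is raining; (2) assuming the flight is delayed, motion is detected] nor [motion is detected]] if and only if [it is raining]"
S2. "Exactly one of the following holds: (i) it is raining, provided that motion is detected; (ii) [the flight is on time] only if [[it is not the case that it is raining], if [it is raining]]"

S1: Formalization: (((~P <-> D) nand (H -> P)) nor P) <-> D

~P = ~F = T
~P <-> D = T <-> F = F
H -> P = T -> F = F
(~P <-> D) nand (H -> P) = F nand F = T
((~P <-> D) nand (H -> P)) nor P = T nor F = F
(((~P <-> D) nand (H -> P)) nor P) <-> D = F <-> F = T
Thus S1 is true.

S2: Parsed as (P -> D) xor (~H -> (D -> ~D))

P -> D = F -> F = T
~H = ~T = F
~D = ~F = T
D -> ~D = F -> T = T
~H -> (D -> ~D) = F -> T = T
(P -> D) xor (~H -> (D -> ~D)) = T xor T = F
Thus S2 is false.

Count: 1.

1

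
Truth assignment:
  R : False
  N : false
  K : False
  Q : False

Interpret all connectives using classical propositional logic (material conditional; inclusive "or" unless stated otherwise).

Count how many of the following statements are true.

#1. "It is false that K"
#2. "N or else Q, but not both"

1

#1: This is ~K.

~K = ~F = T
So #1 is true.

#2: In symbols: N xor Q

N xor Q = F xor F = F
So #2 is false.

1 of the 2 statements is true.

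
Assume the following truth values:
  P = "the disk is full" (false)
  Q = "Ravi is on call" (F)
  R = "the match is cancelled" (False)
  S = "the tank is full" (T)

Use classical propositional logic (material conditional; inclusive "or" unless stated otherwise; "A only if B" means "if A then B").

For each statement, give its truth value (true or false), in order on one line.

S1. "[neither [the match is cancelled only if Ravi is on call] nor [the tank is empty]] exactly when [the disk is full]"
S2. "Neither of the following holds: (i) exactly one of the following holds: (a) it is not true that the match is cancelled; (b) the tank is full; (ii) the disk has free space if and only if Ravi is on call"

S1: In symbols: ((R → Q) ↓ ¬S) ↔ P

R → Q = F → F = T
¬S = ¬T = F
(R → Q) ↓ ¬S = T ↓ F = F
((R → Q) ↓ ¬S) ↔ P = F ↔ F = T
Thus S1 is true.

S2: This is (¬R ⊕ S) ↓ (¬P ↔ Q).

¬R = ¬F = T
¬R ⊕ S = T ⊕ T = F
¬P = ¬F = T
¬P ↔ Q = T ↔ F = F
(¬R ⊕ S) ↓ (¬P ↔ Q) = F ↓ F = T
Thus S2 is true.

S1 true / S2 true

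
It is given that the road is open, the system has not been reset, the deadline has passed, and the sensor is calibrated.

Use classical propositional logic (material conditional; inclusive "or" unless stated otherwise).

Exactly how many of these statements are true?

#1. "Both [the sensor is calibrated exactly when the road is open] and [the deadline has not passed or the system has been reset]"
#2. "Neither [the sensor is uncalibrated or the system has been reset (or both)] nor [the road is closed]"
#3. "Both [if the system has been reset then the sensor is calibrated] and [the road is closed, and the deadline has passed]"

1

Let S = "the sensor is calibrated" (T), P = "the road is closed" (F), R = "the deadline has passed" (T), Q = "the system has been reset" (F).

#1: Formalization: (S <-> ~P) & (~R | Q)

~P = ~F = T
S <-> ~P = T <-> T = T
~R = ~T = F
~R | Q = F | F = F
(S <-> ~P) & (~R | Q) = T & F = F
So #1 is false.

#2: Formalization: (~S | Q) nor P

~S = ~T = F
~S | Q = F | F = F
(~S | Q) nor P = F nor F = T
So #2 is true.

#3: This is (Q -> S) & (P & R).

Q -> S = F -> T = T
P & R = F & T = F
(Q -> S) & (P & R) = T & F = F
Thus #3 is false.

1 of the 3 statements is true.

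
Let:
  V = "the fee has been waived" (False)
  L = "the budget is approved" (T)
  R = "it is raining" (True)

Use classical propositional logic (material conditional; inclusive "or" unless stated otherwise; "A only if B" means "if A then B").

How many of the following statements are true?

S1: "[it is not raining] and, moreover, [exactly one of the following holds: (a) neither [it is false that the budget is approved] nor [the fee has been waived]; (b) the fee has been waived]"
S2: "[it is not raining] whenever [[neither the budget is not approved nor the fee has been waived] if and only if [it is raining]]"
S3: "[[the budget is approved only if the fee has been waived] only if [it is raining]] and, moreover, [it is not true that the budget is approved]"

0

S1: In symbols: ~R & ((~L nor V) xor V)

~R = ~T = F
~L = ~T = F
~L nor V = F nor F = T
(~L nor V) xor V = T xor F = T
~R & ((~L nor V) xor V) = F & T = F
Hence S1 is false.

S2: Formalization: ((~L nor V) <-> R) -> ~R

~L = ~T = F
~L nor V = F nor F = T
(~L nor V) <-> R = T <-> T = T
~R = ~T = F
((~L nor V) <-> R) -> ~R = T -> F = F
So S2 is false.

S3: This is ((L -> V) -> R) & ~L.

L -> V = T -> F = F
(L -> V) -> R = F -> T = T
~L = ~T = F
((L -> V) -> R) & ~L = T & F = F
So S3 is false.

0 of the 3 statements are true (none).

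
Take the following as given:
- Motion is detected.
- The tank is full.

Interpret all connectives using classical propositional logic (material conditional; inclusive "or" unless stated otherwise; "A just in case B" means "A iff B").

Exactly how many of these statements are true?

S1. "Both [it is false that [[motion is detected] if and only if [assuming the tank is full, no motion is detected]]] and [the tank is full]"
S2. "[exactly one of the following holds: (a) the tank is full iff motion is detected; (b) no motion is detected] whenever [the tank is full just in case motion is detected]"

2

Let P = "motion is detected" (T), Q = "the tank is full" (T).

S1: Formalization: ~(P <-> (Q -> ~P)) & Q

~P = ~T = F
Q -> ~P = T -> F = F
P <-> (Q -> ~P) = T <-> F = F
~(P <-> (Q -> ~P)) = ~F = T
~(P <-> (Q -> ~P)) & Q = T & T = T
Thus S1 is true.

S2: In symbols: (Q <-> P) -> ((Q <-> P) xor ~P)

Q <-> P = T <-> T = T
Q <-> P = T <-> T = T
~P = ~T = F
(Q <-> P) xor ~P = T xor F = T
(Q <-> P) -> ((Q <-> P) xor ~P) = T -> T = T
So S2 is true.

True statements: 2.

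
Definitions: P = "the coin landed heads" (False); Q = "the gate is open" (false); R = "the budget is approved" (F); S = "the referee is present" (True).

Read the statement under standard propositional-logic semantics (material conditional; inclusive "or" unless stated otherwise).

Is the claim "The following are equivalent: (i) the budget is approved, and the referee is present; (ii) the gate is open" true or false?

Values: R=F, S=T, Q=F.
Formalization: (R & S) <-> Q

R & S = F & T = F
(R & S) <-> Q = F <-> F = T

true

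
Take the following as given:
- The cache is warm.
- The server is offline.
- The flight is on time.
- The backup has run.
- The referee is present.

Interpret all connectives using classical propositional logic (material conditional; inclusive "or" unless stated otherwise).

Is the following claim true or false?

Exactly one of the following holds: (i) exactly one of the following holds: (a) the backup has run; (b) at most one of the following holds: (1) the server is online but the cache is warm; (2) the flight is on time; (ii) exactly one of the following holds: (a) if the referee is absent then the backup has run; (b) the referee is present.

False

Let S = "the backup has run" (True), Q = "the server is online" (False), P = "the cache is warm" (True), R = "the flight is delayed" (False), U = "the referee is present" (True).
Formalization: (S xor ((Q and P) nand not R)) xor ((not U -> S) xor U)

Q and P = False and True = False
not R = not False = True
(Q and P) nand not R = False nand True = True
S xor ((Q and P) nand not R) = True xor True = False
not U = not True = False
not U -> S = False -> True = True
(not U -> S) xor U = True xor True = False
(S xor ((Q and P) nand not R)) xor ((not U -> S) xor U) = False xor False = False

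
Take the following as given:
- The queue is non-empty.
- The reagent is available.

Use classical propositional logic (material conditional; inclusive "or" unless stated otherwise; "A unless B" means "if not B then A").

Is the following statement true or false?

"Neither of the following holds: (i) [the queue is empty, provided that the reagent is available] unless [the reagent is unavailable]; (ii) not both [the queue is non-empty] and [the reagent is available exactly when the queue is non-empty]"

True.

Let G = "the reagent is available" (T), K = "the queue is empty" (F).
Parsed as ((G → K) ∨ ¬G) ↓ (¬K ↑ (G ↔ ¬K))

G → K = T → F = F
¬G = ¬T = F
(G → K) ∨ ¬G = F ∨ F = F
¬K = ¬F = T
¬K = ¬F = T
G ↔ ¬K = T ↔ T = T
¬K ↑ (G ↔ ¬K) = T ↑ T = F
((G → K) ∨ ¬G) ↓ (¬K ↑ (G ↔ ¬K)) = F ↓ F = T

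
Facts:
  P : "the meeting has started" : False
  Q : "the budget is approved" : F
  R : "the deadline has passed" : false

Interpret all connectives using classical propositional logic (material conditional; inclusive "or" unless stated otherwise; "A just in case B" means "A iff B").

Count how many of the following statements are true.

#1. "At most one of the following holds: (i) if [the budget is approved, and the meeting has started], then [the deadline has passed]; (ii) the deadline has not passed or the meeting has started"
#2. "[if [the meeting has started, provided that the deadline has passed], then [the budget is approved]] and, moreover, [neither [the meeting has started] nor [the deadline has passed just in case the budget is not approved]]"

#1: This is ((Q & P) -> R) nand (~R | P).

Q & P = F & F = F
(Q & P) -> R = F -> F = T
~R = ~F = T
~R | P = T | F = T
((Q & P) -> R) nand (~R | P) = T nand T = F
So #1 is false.

#2: This is ((R -> P) -> Q) & (P nor (R <-> ~Q)).

R -> P = F -> F = T
(R -> P) -> Q = T -> F = F
~Q = ~F = T
R <-> ~Q = F <-> T = F
P nor (R <-> ~Q) = F nor F = T
((R -> P) -> Q) & (P nor (R <-> ~Q)) = F & T = F
Hence #2 is false.

0 of the 2 statements are true (none).

0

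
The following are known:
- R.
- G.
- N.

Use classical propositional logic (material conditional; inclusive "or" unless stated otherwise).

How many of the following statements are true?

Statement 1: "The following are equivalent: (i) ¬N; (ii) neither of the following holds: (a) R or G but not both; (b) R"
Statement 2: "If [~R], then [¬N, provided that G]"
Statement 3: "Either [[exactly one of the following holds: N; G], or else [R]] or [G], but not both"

2

Statement 1: Formalization: not N iff ((R xor G) nor R)

not N = not True = False
R xor G = True xor True = False
(R xor G) nor R = False nor True = False
not N iff ((R xor G) nor R) = False iff False = True
Hence Statement 1 is true.

Statement 2: In symbols: not R -> (G -> not N)

not R = not True = False
not N = not True = False
G -> not N = True -> False = False
not R -> (G -> not N) = False -> False = True
Thus Statement 2 is true.

Statement 3: This is ((N xor G) or R) xor G.

N xor G = True xor True = False
(N xor G) or R = False or True = True
((N xor G) or R) xor G = True xor True = False
Thus Statement 3 is false.

True statements: 2 (Statement 1, Statement 2).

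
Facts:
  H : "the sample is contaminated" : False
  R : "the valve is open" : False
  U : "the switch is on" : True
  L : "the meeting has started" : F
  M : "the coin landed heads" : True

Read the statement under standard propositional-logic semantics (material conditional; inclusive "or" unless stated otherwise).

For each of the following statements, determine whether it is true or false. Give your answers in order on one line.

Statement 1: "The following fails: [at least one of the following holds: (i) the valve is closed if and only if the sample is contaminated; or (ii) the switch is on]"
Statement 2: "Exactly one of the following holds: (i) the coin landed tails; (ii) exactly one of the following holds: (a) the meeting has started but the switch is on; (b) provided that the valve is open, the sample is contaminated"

Statement 1: In symbols: ¬((¬R ↔ H) ∨ U)

¬R = ¬F = T
¬R ↔ H = T ↔ F = F
(¬R ↔ H) ∨ U = F ∨ T = T
¬((¬R ↔ H) ∨ U) = ¬T = F
Hence Statement 1 is false.

Statement 2: Parsed as ¬M ⊕ ((L ∧ U) ⊕ (R → H))

¬M = ¬T = F
L ∧ U = F ∧ T = F
R → H = F → F = T
(L ∧ U) ⊕ (R → H) = F ⊕ T = T
¬M ⊕ ((L ∧ U) ⊕ (R → H)) = F ⊕ T = T
So Statement 2 is true.

Statement 1 F, Statement 2 T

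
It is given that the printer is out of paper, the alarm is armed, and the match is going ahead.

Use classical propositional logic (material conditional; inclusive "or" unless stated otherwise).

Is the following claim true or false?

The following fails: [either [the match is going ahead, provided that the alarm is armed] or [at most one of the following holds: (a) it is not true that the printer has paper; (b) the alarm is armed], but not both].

Let Q = "the alarm is armed" (T), R = "the match is cancelled" (F), P = "the printer has paper" (F).
In symbols: ~((Q -> ~R) xor (~P nand Q))

~R = ~F = T
Q -> ~R = T -> T = T
~P = ~F = T
~P nand Q = T nand T = F
(Q -> ~R) xor (~P nand Q) = T xor F = T
~((Q -> ~R) xor (~P nand Q)) = ~T = F

False.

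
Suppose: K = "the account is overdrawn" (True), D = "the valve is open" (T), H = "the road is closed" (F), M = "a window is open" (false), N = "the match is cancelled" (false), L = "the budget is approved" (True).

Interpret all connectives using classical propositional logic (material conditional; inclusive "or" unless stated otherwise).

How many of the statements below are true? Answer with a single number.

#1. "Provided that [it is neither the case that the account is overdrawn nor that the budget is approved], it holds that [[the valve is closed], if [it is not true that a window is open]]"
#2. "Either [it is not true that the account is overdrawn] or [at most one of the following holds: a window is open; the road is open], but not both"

#1: This is (K nor L) -> (~M -> ~D).

K nor L = T nor T = F
~M = ~F = T
~D = ~T = F
~M -> ~D = T -> F = F
(K nor L) -> (~M -> ~D) = F -> F = T
Hence #1 is true.

#2: Parsed as ~K xor (M nand ~H)

~K = ~T = F
~H = ~F = T
M nand ~H = F nand T = T
~K xor (M nand ~H) = F xor T = T
Thus #2 is true.

True statements: 2 (#1, #2).

2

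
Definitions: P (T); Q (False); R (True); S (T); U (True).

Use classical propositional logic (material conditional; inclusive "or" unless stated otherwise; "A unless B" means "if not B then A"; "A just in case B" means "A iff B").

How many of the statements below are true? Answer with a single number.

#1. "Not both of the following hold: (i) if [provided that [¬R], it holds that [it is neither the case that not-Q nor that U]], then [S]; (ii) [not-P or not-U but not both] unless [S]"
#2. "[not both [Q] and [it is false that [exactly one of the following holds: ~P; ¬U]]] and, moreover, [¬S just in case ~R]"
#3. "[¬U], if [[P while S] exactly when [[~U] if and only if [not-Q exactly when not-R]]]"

#1: In symbols: ((not R -> (not Q nor U)) -> S) nand ((not P xor not U) or S)

not R = not True = False
not Q = not False = True
not Q nor U = True nor True = False
not R -> (not Q nor U) = False -> False = True
(not R -> (not Q nor U)) -> S = True -> True = True
not P = not True = False
not U = not True = False
not P xor not U = False xor False = False
(not P xor not U) or S = False or True = True
((not R -> (not Q nor U)) -> S) nand ((not P xor not U) or S) = True nand True = False
So #1 is false.

#2: Parsed as (Q nand not (not P xor not U)) and (not S iff not R)

not P = not True = False
not U = not True = False
not P xor not U = False xor False = False
not (not P xor not U) = not False = True
Q nand not (not P xor not U) = False nand True = True
not S = not True = False
not R = not True = False
not S iff not R = False iff False = True
(Q nand not (not P xor not U)) and (not S iff not R) = True and True = True
So #2 is true.

#3: Formalization: ((P and S) iff (not U iff (not Q iff not R))) -> not U

P and S = True and True = True
not U = not True = False
not Q = not False = True
not R = not True = False
not Q iff not R = True iff False = False
not U iff (not Q iff not R) = False iff False = True
(P and S) iff (not U iff (not Q iff not R)) = True iff True = True
not U = not True = False
((P and S) iff (not U iff (not Q iff not R))) -> not U = True -> False = False
Hence #3 is false.

Count: 1.

1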